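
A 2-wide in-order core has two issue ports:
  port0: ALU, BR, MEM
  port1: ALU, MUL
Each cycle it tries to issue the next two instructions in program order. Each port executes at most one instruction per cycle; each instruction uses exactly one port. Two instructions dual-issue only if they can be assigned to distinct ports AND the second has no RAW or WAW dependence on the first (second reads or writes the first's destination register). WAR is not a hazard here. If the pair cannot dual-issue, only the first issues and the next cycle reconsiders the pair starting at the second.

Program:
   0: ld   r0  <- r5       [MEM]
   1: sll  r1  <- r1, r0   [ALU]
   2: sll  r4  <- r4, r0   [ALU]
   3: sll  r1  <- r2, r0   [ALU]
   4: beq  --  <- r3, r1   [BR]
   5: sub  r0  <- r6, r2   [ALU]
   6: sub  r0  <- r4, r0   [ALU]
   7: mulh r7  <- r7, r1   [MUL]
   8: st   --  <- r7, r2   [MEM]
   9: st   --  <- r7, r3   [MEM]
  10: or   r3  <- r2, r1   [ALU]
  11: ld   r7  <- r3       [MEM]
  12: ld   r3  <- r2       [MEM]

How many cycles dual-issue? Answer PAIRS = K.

PAIRS = 4

c0: i0 ld  RAW r0
c1: i1+i2 sll;sll  2-wide
c2: i3 sll  RAW r1
c3: i4+i5 beq;sub  2-wide
c4: i6+i7 sub;mulh  2-wide
c5: i8 st  no-port MEM/MEM
c6: i9+i10 st;or  2-wide
c7: i11 ld  no-port MEM/MEM
c8: i12 ld  tail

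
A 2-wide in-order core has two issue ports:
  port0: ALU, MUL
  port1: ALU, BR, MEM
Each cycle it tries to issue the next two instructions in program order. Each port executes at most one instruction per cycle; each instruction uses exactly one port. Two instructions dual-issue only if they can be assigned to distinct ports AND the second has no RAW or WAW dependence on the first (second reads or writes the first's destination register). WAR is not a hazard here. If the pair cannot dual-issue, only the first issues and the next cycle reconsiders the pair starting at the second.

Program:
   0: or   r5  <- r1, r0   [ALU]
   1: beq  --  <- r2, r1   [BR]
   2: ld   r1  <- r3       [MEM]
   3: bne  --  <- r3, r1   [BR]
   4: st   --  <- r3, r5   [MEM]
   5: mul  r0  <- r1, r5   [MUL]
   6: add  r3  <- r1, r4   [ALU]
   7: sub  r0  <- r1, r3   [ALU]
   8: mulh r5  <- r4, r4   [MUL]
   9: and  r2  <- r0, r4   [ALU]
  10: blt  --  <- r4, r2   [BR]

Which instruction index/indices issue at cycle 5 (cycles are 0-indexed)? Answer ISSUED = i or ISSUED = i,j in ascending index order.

ISSUED = 7,8

c0: i0&i1 or.ALU;beq.BR  dual
c1: i2 ld.MEM  no-port MEM/BR
c2: i3 bne.BR  no-port BR/MEM
c3: i4&i5 st.MEM;mul.MUL  dual
c4: i6 add.ALU  RAW r3
c5: i7&i8 sub.ALU;mulh.MUL  dual
c6: i9 and.ALU  RAW r2
c7: i10 blt.BR  tail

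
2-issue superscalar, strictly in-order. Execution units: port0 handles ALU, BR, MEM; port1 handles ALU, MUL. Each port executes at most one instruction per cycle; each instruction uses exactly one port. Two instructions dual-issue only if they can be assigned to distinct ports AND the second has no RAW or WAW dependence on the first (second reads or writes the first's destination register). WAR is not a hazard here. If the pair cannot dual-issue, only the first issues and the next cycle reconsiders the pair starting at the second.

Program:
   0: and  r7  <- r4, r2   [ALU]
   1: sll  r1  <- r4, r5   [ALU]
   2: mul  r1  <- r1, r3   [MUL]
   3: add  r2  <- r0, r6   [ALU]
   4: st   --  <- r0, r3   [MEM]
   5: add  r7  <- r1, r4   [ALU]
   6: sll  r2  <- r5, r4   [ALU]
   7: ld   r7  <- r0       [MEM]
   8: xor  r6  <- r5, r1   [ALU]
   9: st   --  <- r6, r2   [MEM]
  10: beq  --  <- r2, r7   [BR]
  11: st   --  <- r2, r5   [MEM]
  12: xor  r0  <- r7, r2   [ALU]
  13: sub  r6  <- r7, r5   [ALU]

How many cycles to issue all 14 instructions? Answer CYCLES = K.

0. and/sll @i0+i1  | 2-wide
1. mul/add @i2+i3  | 2-wide
2. st/add @i4+i5  | 2-wide
3. sll/ld @i6+i7  | 2-wide
4. xor @i8  | RAW r6
5. st @i9  | no-port MEM/BR
6. beq @i10  | no-port BR/MEM
7. st/xor @i11+i12  | 2-wide
8. sub @i13  | tail

CYCLES = 9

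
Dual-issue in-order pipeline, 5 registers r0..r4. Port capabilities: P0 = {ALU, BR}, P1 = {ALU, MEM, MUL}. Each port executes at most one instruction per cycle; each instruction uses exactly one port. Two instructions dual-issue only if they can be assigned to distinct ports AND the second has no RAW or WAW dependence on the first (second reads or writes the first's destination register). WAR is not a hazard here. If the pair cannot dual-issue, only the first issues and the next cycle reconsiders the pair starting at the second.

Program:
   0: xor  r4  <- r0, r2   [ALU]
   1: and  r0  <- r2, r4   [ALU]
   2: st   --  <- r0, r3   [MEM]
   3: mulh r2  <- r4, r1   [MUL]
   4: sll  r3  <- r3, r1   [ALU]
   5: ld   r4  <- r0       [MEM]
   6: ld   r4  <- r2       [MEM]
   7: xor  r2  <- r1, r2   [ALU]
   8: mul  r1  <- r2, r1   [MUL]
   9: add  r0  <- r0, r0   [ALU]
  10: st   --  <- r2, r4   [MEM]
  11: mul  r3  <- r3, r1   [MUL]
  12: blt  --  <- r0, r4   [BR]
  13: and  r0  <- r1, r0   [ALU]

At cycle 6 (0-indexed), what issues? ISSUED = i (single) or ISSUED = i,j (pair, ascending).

ISSUED = 8,9

#0 head=0: xor.ALU i0 RAW r4
#1 head=1: and.ALU i1 RAW r0
#2 head=2: st.MEM i2 no-port MEM/MUL
#3 head=3: mulh.MUL+sll.ALU i3/i4 dual
#4 head=5: ld.MEM i5 no-port MEM/MEM
#5 head=6: ld.MEM+xor.ALU i6/i7 dual
#6 head=8: mul.MUL+add.ALU i8/i9 dual
#7 head=10: st.MEM i10 no-port MEM/MUL
#8 head=11: mul.MUL+blt.BR i11/i12 dual
#9 head=13: and.ALU i13 tail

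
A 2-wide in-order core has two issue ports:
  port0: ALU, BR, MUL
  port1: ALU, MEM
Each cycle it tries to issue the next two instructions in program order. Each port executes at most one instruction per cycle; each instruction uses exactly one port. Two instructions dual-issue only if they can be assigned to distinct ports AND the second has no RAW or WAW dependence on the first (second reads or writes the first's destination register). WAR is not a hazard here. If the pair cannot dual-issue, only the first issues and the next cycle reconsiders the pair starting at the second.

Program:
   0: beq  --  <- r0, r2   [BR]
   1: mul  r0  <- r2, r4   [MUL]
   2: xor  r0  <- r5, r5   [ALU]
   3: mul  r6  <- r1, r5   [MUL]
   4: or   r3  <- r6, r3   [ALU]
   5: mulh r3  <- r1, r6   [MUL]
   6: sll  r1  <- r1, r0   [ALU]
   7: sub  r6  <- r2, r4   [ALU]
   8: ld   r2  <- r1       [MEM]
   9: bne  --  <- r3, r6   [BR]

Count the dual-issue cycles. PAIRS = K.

  cy0 -> i0 (beq.BR) no-port BR/MUL
  cy1 -> i1 (mul.MUL) WAW r0
  cy2 -> i2,i3 (xor.ALU/mul.MUL) 2-wide
  cy3 -> i4 (or.ALU) WAW r3
  cy4 -> i5,i6 (mulh.MUL/sll.ALU) 2-wide
  cy5 -> i7,i8 (sub.ALU/ld.MEM) 2-wide
  cy6 -> i9 (bne.BR) tail

PAIRS = 3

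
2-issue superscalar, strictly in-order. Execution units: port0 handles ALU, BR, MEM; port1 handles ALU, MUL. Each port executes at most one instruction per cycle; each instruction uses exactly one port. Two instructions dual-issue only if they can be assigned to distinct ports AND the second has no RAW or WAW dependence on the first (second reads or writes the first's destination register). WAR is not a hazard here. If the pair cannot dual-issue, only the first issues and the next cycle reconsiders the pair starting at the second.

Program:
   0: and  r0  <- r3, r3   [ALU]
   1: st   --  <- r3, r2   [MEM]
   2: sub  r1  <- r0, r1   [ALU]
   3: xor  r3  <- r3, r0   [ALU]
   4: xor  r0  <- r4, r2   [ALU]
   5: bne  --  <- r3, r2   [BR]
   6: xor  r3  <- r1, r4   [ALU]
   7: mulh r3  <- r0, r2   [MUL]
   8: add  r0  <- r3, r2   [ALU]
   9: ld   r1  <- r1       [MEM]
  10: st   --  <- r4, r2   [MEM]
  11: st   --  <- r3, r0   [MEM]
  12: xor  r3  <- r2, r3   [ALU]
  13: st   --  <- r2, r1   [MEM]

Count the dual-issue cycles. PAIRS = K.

PAIRS = 5

  cy0 -> i0/i1 (and.ALU+st.MEM) pair
  cy1 -> i2/i3 (sub.ALU+xor.ALU) pair
  cy2 -> i4/i5 (xor.ALU+bne.BR) pair
  cy3 -> i6 (xor.ALU) WAW r3
  cy4 -> i7 (mulh.MUL) RAW r3
  cy5 -> i8/i9 (add.ALU+ld.MEM) pair
  cy6 -> i10 (st.MEM) no-port MEM/MEM
  cy7 -> i11/i12 (st.MEM+xor.ALU) pair
  cy8 -> i13 (st.MEM) tail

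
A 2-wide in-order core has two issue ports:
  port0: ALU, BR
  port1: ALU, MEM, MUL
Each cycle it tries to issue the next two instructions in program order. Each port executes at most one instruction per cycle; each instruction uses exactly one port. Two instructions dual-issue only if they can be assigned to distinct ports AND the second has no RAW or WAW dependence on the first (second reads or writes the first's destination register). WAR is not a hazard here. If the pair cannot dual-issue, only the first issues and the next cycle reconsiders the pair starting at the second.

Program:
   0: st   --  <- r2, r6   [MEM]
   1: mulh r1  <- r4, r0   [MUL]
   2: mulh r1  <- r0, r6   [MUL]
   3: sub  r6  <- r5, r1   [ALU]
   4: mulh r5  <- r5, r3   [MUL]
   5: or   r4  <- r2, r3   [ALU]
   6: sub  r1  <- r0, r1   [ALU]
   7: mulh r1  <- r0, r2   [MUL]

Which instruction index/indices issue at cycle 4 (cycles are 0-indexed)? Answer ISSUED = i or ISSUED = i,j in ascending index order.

0. st @i0  | no-port MEM/MUL
1. mulh @i1  | no-port MUL/MUL
2. mulh @i2  | RAW r1
3. sub;mulh @i3+i4  | dual
4. or;sub @i5+i6  | dual
5. mulh @i7  | tail

ISSUED = 5,6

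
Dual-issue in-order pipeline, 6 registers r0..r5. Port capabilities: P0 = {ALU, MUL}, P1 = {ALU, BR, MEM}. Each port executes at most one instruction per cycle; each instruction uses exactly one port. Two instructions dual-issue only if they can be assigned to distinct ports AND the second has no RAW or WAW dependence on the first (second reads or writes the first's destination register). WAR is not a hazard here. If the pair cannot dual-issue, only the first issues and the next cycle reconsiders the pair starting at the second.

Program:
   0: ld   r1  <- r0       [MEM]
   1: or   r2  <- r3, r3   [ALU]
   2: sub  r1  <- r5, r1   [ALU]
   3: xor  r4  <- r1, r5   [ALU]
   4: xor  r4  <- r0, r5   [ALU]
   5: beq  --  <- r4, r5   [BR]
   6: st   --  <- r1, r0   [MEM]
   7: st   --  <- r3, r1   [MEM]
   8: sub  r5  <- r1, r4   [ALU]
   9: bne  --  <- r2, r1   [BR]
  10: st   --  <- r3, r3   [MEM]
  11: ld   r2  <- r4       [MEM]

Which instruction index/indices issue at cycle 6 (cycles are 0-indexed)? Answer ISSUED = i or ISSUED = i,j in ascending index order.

c0: i0/i1 ld.MEM or.ALU  dual
c1: i2 sub.ALU  RAW r1
c2: i3 xor.ALU  WAW r4
c3: i4 xor.ALU  RAW r4
c4: i5 beq.BR  no-port BR/MEM
c5: i6 st.MEM  no-port MEM/MEM
c6: i7/i8 st.MEM sub.ALU  dual
c7: i9 bne.BR  no-port BR/MEM
c8: i10 st.MEM  no-port MEM/MEM
c9: i11 ld.MEM  tail

ISSUED = 7,8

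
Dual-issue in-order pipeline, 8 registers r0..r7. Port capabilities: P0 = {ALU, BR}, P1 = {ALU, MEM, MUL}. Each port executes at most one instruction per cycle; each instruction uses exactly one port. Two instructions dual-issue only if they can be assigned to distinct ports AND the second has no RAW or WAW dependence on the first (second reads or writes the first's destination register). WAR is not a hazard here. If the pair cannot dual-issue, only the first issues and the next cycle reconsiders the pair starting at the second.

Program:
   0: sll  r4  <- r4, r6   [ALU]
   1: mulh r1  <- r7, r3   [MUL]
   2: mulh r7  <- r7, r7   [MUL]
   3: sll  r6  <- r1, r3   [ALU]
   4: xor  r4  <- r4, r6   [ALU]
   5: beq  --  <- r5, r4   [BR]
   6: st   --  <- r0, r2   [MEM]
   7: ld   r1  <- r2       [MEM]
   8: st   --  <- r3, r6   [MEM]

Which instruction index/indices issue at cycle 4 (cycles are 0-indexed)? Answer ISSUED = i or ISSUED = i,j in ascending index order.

ISSUED = 7

t=0 i0&i1:sll.ALU;mulh.MUL ; dual
t=1 i2&i3:mulh.MUL;sll.ALU ; dual
t=2 i4:xor.ALU ; RAW r4
t=3 i5&i6:beq.BR;st.MEM ; dual
t=4 i7:ld.MEM ; no-port MEM/MEM
t=5 i8:st.MEM ; tail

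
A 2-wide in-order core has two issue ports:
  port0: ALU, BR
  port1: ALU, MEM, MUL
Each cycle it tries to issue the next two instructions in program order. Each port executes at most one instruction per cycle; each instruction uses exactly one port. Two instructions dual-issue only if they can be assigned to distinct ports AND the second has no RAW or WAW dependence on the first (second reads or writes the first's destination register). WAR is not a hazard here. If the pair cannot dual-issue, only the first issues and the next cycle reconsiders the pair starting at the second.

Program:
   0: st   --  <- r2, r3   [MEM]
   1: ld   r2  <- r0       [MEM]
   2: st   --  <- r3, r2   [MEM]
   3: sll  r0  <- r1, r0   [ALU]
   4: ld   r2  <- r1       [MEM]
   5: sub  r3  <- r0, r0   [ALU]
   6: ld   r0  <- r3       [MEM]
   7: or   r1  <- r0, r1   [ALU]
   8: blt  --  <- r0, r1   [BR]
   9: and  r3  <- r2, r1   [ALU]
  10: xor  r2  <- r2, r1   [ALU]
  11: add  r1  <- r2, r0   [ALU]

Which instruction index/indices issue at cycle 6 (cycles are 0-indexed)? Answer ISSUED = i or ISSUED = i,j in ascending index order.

ISSUED = 8,9

t=0 i0:st ; no-port MEM/MEM
t=1 i1:ld ; no-port MEM/MEM
t=2 i2+i3:st;sll ; 2-wide
t=3 i4+i5:ld;sub ; 2-wide
t=4 i6:ld ; RAW r0
t=5 i7:or ; RAW r1
t=6 i8+i9:blt;and ; 2-wide
t=7 i10:xor ; RAW r2
t=8 i11:add ; tail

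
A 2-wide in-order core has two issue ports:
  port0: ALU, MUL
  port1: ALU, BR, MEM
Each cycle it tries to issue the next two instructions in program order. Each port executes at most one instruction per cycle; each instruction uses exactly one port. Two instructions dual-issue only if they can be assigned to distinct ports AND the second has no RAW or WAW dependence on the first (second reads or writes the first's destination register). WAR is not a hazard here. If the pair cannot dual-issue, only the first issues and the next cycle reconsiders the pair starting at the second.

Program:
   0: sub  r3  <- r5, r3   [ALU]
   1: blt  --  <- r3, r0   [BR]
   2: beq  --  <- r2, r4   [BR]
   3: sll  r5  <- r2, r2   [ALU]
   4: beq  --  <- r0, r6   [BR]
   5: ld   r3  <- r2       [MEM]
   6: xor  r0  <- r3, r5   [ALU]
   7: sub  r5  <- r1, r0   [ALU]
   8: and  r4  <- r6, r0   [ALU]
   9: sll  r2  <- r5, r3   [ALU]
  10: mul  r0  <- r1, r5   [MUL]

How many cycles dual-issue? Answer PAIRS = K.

0. sub @i0  | RAW r3
1. blt @i1  | no-port BR/BR
2. beq/sll @i2+i3  | dual
3. beq @i4  | no-port BR/MEM
4. ld @i5  | RAW r3
5. xor @i6  | RAW r0
6. sub/and @i7+i8  | dual
7. sll/mul @i9+i10  | dual

PAIRS = 3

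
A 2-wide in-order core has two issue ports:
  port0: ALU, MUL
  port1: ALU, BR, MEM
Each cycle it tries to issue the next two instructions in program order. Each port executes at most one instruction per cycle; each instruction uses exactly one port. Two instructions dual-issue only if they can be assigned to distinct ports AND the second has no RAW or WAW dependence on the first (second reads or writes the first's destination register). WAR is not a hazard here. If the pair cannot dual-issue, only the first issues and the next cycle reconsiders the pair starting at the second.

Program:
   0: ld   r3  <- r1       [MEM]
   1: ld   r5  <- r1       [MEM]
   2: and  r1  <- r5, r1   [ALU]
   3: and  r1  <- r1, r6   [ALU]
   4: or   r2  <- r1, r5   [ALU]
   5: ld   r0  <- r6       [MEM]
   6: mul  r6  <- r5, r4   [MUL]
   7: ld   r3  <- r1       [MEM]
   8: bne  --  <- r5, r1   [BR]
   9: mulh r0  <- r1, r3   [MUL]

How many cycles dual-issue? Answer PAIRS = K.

PAIRS = 3

t=0 i0:ld ; no-port MEM/MEM
t=1 i1:ld ; RAW r5
t=2 i2:and ; RAW+WAW r1
t=3 i3:and ; RAW r1
t=4 i4,i5:or/ld ; dual
t=5 i6,i7:mul/ld ; dual
t=6 i8,i9:bne/mulh ; dual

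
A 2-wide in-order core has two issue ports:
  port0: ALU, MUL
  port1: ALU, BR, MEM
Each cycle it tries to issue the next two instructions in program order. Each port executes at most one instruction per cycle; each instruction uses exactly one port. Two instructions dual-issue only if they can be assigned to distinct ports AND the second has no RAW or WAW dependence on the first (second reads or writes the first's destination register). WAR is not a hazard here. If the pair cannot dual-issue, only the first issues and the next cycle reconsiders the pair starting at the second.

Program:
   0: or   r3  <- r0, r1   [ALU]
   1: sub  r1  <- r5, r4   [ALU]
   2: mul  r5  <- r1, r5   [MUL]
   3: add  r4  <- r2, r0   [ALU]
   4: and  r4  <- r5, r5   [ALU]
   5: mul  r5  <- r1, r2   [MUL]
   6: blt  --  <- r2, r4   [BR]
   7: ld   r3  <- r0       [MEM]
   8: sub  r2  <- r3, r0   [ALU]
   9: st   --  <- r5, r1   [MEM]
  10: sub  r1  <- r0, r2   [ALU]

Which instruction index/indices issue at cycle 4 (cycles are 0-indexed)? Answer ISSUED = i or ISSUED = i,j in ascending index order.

ISSUED = 7

#0 head=0: or.ALU+sub.ALU i0+i1 dual
#1 head=2: mul.MUL+add.ALU i2+i3 dual
#2 head=4: and.ALU+mul.MUL i4+i5 dual
#3 head=6: blt.BR i6 no-port BR/MEM
#4 head=7: ld.MEM i7 RAW r3
#5 head=8: sub.ALU+st.MEM i8+i9 dual
#6 head=10: sub.ALU i10 tail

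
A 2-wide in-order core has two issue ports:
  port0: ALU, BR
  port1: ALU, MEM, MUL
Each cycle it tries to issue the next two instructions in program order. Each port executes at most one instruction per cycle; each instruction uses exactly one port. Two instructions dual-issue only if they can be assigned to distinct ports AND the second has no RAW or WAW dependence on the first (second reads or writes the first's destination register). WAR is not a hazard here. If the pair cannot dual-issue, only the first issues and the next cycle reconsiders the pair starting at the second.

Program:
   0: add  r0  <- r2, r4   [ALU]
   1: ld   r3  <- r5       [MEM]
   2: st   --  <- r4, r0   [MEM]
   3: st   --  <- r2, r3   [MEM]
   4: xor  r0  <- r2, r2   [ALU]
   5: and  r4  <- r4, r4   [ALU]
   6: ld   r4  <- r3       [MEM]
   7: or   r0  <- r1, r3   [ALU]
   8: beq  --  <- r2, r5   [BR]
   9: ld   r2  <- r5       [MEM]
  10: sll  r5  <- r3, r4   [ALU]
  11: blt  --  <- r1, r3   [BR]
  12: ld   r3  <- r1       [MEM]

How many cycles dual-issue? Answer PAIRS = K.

  cy0 -> i0+i1 (add+ld) 2-wide
  cy1 -> i2 (st) no-port MEM/MEM
  cy2 -> i3+i4 (st+xor) 2-wide
  cy3 -> i5 (and) WAW r4
  cy4 -> i6+i7 (ld+or) 2-wide
  cy5 -> i8+i9 (beq+ld) 2-wide
  cy6 -> i10+i11 (sll+blt) 2-wide
  cy7 -> i12 (ld) tail

PAIRS = 5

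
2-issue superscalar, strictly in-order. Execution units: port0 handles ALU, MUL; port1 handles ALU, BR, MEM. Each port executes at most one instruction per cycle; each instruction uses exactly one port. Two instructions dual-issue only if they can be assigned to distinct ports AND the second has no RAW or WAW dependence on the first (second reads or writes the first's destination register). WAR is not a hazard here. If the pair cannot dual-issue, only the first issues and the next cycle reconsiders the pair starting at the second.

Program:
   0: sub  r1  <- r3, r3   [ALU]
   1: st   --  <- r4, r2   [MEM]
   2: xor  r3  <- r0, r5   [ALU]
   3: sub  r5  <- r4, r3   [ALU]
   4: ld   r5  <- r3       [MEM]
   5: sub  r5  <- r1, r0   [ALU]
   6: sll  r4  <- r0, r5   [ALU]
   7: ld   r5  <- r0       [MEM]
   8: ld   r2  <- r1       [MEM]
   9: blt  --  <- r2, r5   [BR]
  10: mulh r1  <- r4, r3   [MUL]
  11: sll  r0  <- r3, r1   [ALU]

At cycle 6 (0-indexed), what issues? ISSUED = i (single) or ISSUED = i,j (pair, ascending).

0. sub.ALU st.MEM @i0/i1  | pair
1. xor.ALU @i2  | RAW r3
2. sub.ALU @i3  | WAW r5
3. ld.MEM @i4  | WAW r5
4. sub.ALU @i5  | RAW r5
5. sll.ALU ld.MEM @i6/i7  | pair
6. ld.MEM @i8  | no-port MEM/BR
7. blt.BR mulh.MUL @i9/i10  | pair
8. sll.ALU @i11  | tail

ISSUED = 8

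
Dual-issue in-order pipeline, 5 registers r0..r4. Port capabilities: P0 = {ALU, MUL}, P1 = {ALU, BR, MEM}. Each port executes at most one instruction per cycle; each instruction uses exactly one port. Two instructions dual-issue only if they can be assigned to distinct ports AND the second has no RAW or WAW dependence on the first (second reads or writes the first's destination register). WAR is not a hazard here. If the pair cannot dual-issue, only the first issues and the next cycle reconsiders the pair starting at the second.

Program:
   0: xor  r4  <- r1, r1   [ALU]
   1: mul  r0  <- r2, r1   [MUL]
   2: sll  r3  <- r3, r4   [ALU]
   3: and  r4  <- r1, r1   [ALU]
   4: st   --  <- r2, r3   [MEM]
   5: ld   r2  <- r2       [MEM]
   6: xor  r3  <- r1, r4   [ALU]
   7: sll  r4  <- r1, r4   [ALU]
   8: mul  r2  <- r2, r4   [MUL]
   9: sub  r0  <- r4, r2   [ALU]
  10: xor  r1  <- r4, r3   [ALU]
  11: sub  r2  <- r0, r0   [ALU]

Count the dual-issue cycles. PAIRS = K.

0. xor.ALU+mul.MUL @i0&i1  | dual
1. sll.ALU+and.ALU @i2&i3  | dual
2. st.MEM @i4  | no-port MEM/MEM
3. ld.MEM+xor.ALU @i5&i6  | dual
4. sll.ALU @i7  | RAW r4
5. mul.MUL @i8  | RAW r2
6. sub.ALU+xor.ALU @i9&i10  | dual
7. sub.ALU @i11  | tail

PAIRS = 4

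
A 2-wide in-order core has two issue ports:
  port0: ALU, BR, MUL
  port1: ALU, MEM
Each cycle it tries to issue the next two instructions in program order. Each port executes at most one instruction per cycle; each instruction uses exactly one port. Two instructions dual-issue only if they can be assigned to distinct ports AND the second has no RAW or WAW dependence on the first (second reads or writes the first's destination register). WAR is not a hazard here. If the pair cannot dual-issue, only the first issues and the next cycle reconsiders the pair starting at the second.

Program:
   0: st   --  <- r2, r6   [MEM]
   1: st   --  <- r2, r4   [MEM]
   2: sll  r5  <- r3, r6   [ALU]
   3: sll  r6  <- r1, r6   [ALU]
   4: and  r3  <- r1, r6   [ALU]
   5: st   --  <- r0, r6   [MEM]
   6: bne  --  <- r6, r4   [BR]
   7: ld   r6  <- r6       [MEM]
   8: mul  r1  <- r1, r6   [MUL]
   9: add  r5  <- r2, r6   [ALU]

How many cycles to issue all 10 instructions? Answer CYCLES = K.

CYCLES = 6

[0] i0  st.MEM  -- no-port MEM/MEM
[1] i1&i2  st.MEM sll.ALU  -- 2-wide
[2] i3  sll.ALU  -- RAW r6
[3] i4&i5  and.ALU st.MEM  -- 2-wide
[4] i6&i7  bne.BR ld.MEM  -- 2-wide
[5] i8&i9  mul.MUL add.ALU  -- 2-wide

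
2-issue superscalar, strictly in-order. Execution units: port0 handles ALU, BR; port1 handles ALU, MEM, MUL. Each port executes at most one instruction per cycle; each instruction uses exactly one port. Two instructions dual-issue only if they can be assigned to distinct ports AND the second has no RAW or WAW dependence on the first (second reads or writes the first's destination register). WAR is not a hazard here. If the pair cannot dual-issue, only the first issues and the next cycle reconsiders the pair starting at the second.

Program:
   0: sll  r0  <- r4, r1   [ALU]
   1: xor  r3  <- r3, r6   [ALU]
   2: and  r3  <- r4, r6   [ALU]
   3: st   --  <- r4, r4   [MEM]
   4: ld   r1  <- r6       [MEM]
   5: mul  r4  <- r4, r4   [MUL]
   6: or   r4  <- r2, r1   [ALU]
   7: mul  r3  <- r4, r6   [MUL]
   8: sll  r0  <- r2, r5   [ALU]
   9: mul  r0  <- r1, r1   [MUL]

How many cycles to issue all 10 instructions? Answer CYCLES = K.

CYCLES = 7

0. sll.ALU/xor.ALU @i0,i1  | pair
1. and.ALU/st.MEM @i2,i3  | pair
2. ld.MEM @i4  | no-port MEM/MUL
3. mul.MUL @i5  | WAW r4
4. or.ALU @i6  | RAW r4
5. mul.MUL/sll.ALU @i7,i8  | pair
6. mul.MUL @i9  | tail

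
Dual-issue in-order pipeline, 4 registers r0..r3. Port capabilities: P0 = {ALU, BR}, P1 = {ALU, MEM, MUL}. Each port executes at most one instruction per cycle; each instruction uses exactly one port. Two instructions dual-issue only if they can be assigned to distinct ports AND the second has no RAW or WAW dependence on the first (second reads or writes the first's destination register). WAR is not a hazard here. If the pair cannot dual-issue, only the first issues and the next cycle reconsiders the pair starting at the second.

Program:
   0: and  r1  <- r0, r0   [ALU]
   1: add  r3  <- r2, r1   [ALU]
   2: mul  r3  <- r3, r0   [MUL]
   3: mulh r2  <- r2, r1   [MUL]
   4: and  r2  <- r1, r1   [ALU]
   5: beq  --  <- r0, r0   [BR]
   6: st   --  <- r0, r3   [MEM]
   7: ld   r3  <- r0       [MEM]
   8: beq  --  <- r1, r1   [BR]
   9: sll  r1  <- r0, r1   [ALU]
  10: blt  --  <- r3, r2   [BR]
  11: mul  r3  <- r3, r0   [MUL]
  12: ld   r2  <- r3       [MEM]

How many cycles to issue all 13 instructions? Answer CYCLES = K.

CYCLES = 10

  cy0 -> i0 (and.ALU) RAW r1
  cy1 -> i1 (add.ALU) RAW+WAW r3
  cy2 -> i2 (mul.MUL) no-port MUL/MUL
  cy3 -> i3 (mulh.MUL) WAW r2
  cy4 -> i4,i5 (and.ALU/beq.BR) pair
  cy5 -> i6 (st.MEM) no-port MEM/MEM
  cy6 -> i7,i8 (ld.MEM/beq.BR) pair
  cy7 -> i9,i10 (sll.ALU/blt.BR) pair
  cy8 -> i11 (mul.MUL) no-port MUL/MEM
  cy9 -> i12 (ld.MEM) tail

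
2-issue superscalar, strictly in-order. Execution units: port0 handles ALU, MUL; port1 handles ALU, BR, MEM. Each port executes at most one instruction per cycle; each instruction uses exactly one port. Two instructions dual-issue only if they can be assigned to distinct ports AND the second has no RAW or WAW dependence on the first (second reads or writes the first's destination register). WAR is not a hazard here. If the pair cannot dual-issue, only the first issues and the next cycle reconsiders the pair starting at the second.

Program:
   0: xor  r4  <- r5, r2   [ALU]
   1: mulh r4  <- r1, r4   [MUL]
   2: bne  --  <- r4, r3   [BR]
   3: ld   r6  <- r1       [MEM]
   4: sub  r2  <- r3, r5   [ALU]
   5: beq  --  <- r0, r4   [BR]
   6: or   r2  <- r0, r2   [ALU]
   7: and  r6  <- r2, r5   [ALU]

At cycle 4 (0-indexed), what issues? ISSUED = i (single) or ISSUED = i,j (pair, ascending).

  cy0 -> i0 (xor.ALU) RAW+WAW r4
  cy1 -> i1 (mulh.MUL) RAW r4
  cy2 -> i2 (bne.BR) no-port BR/MEM
  cy3 -> i3,i4 (ld.MEM sub.ALU) dual
  cy4 -> i5,i6 (beq.BR or.ALU) dual
  cy5 -> i7 (and.ALU) tail

ISSUED = 5,6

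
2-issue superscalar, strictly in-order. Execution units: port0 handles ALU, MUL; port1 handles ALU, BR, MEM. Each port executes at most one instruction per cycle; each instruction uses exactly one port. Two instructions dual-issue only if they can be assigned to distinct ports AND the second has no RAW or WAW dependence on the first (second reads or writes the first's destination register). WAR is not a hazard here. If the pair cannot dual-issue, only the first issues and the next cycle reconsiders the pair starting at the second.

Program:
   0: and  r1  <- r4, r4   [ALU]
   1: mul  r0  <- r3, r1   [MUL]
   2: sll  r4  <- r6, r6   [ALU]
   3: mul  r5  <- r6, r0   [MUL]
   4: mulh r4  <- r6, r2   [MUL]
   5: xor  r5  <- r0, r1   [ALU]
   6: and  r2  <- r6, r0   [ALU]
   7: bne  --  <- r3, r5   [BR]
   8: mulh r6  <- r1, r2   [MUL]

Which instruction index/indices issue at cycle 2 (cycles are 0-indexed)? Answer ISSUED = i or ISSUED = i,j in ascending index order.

t=0 i0:and.ALU ; RAW r1
t=1 i1&i2:mul.MUL;sll.ALU ; dual
t=2 i3:mul.MUL ; no-port MUL/MUL
t=3 i4&i5:mulh.MUL;xor.ALU ; dual
t=4 i6&i7:and.ALU;bne.BR ; dual
t=5 i8:mulh.MUL ; tail

ISSUED = 3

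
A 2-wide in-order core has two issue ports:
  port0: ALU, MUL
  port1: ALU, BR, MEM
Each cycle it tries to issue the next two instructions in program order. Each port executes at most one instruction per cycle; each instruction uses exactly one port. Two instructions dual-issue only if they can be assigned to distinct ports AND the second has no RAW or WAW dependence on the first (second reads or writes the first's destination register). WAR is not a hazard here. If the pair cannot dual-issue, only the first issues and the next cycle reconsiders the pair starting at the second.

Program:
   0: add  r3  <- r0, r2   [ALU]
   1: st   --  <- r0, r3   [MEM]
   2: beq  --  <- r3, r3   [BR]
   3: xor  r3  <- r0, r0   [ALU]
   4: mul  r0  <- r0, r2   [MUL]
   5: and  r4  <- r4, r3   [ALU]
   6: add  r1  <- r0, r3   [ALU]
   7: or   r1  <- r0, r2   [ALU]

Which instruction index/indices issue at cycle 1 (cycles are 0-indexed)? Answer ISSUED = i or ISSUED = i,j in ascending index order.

#0 head=0: add.ALU i0 RAW r3
#1 head=1: st.MEM i1 no-port MEM/BR
#2 head=2: beq.BR xor.ALU i2,i3 2-wide
#3 head=4: mul.MUL and.ALU i4,i5 2-wide
#4 head=6: add.ALU i6 WAW r1
#5 head=7: or.ALU i7 tail

ISSUED = 1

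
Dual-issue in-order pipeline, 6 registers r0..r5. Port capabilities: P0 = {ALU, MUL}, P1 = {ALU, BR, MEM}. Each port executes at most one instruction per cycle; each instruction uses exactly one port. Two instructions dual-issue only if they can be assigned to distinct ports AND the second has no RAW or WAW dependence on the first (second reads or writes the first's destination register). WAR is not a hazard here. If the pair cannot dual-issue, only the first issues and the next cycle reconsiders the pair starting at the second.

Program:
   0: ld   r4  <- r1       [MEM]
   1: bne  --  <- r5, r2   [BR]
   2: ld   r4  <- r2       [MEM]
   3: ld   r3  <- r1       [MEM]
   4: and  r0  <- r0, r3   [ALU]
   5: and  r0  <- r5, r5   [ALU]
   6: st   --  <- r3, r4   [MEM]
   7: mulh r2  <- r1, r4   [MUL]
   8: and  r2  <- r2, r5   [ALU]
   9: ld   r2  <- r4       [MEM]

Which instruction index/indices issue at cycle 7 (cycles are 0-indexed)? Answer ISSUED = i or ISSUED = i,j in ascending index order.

ISSUED = 8

t=0 i0:ld ; no-port MEM/BR
t=1 i1:bne ; no-port BR/MEM
t=2 i2:ld ; no-port MEM/MEM
t=3 i3:ld ; RAW r3
t=4 i4:and ; WAW r0
t=5 i5,i6:and;st ; dual
t=6 i7:mulh ; RAW+WAW r2
t=7 i8:and ; WAW r2
t=8 i9:ld ; tail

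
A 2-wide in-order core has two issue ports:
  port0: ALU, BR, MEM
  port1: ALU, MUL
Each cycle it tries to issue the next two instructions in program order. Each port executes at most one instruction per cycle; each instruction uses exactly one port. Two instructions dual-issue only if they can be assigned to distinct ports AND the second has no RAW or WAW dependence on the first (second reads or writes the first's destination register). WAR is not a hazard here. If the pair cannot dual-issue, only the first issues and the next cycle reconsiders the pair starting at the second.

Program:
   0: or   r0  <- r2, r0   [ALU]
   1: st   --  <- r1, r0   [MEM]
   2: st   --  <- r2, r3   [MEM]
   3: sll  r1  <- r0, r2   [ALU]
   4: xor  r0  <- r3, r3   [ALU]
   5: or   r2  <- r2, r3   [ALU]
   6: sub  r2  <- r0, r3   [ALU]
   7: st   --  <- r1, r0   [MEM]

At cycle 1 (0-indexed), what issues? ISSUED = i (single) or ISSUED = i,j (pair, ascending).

ISSUED = 1

c0: i0 or.ALU  RAW r0
c1: i1 st.MEM  no-port MEM/MEM
c2: i2+i3 st.MEM/sll.ALU  2-wide
c3: i4+i5 xor.ALU/or.ALU  2-wide
c4: i6+i7 sub.ALU/st.MEM  2-wide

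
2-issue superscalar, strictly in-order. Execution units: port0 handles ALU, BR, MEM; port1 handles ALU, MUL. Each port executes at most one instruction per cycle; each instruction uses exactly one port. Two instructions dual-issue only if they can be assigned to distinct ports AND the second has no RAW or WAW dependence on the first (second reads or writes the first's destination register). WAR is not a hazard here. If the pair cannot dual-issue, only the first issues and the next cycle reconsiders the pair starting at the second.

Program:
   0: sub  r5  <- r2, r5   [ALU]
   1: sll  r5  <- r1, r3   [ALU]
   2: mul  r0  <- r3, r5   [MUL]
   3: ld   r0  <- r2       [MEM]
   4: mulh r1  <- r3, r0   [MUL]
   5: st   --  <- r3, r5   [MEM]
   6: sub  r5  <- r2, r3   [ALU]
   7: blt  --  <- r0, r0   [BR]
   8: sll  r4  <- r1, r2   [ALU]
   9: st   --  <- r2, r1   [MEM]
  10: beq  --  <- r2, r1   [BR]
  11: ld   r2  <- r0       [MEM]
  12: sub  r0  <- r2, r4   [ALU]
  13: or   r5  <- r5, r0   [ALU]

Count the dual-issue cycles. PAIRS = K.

PAIRS = 3

  cy0 -> i0 (sub.ALU) WAW r5
  cy1 -> i1 (sll.ALU) RAW r5
  cy2 -> i2 (mul.MUL) WAW r0
  cy3 -> i3 (ld.MEM) RAW r0
  cy4 -> i4,i5 (mulh.MUL/st.MEM) dual
  cy5 -> i6,i7 (sub.ALU/blt.BR) dual
  cy6 -> i8,i9 (sll.ALU/st.MEM) dual
  cy7 -> i10 (beq.BR) no-port BR/MEM
  cy8 -> i11 (ld.MEM) RAW r2
  cy9 -> i12 (sub.ALU) RAW r0
  cy10 -> i13 (or.ALU) tail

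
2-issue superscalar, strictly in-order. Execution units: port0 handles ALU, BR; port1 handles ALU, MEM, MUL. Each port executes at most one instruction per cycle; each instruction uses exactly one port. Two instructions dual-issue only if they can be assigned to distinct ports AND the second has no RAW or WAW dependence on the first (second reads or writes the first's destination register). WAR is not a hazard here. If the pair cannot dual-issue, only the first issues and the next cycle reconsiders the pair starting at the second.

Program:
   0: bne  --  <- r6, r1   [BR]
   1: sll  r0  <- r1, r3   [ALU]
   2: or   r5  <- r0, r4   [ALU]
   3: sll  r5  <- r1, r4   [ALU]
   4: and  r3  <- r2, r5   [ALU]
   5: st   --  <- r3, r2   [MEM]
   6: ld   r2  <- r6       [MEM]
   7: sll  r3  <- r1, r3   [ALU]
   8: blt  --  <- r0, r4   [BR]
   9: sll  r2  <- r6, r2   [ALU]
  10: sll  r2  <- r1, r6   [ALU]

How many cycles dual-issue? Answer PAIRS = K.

  cy0 -> i0+i1 (bne sll) 2-wide
  cy1 -> i2 (or) WAW r5
  cy2 -> i3 (sll) RAW r5
  cy3 -> i4 (and) RAW r3
  cy4 -> i5 (st) no-port MEM/MEM
  cy5 -> i6+i7 (ld sll) 2-wide
  cy6 -> i8+i9 (blt sll) 2-wide
  cy7 -> i10 (sll) tail

PAIRS = 3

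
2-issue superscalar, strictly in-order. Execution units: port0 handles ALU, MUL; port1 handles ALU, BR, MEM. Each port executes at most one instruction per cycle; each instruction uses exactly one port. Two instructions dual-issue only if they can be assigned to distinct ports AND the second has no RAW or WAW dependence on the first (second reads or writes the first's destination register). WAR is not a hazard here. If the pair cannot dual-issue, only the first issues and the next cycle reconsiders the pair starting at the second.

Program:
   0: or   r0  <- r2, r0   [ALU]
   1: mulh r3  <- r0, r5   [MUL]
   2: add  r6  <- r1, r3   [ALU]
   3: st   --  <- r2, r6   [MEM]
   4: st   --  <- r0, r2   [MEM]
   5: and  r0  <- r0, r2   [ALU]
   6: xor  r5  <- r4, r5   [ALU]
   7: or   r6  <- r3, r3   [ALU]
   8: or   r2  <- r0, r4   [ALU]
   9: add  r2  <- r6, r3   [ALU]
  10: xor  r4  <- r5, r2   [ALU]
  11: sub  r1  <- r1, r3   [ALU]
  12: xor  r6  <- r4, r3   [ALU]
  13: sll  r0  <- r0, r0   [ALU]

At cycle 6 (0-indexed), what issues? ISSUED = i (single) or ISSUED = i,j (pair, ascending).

[0] i0  or  -- RAW r0
[1] i1  mulh  -- RAW r3
[2] i2  add  -- RAW r6
[3] i3  st  -- no-port MEM/MEM
[4] i4&i5  st;and  -- 2-wide
[5] i6&i7  xor;or  -- 2-wide
[6] i8  or  -- WAW r2
[7] i9  add  -- RAW r2
[8] i10&i11  xor;sub  -- 2-wide
[9] i12&i13  xor;sll  -- 2-wide

ISSUED = 8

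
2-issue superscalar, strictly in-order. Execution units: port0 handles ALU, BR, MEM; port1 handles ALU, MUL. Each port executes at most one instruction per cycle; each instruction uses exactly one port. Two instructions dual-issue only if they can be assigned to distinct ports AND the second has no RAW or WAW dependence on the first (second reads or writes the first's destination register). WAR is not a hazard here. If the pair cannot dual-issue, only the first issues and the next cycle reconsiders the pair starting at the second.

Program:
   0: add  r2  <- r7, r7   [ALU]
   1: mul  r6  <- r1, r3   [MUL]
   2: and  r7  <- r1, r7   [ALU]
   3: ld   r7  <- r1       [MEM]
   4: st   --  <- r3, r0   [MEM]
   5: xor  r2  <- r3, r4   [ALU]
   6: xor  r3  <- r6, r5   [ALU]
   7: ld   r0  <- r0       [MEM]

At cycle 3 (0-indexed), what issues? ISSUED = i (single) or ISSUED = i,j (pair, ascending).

0. add/mul @i0&i1  | pair
1. and @i2  | WAW r7
2. ld @i3  | no-port MEM/MEM
3. st/xor @i4&i5  | pair
4. xor/ld @i6&i7  | pair

ISSUED = 4,5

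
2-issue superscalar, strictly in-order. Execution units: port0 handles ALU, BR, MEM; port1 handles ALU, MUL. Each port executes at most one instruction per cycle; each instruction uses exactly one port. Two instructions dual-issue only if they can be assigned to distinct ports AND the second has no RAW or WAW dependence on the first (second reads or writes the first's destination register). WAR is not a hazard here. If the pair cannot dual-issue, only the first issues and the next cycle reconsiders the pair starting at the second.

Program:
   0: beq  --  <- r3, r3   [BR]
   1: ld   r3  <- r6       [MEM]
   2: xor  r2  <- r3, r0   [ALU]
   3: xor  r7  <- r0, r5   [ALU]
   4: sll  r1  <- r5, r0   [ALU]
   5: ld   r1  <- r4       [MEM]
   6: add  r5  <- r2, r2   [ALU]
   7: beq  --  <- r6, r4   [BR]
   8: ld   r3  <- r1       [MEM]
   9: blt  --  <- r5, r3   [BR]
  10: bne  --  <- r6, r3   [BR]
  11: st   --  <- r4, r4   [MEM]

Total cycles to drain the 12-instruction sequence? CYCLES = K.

CYCLES = 10

  cy0 -> i0 (beq.BR) no-port BR/MEM
  cy1 -> i1 (ld.MEM) RAW r3
  cy2 -> i2+i3 (xor.ALU/xor.ALU) pair
  cy3 -> i4 (sll.ALU) WAW r1
  cy4 -> i5+i6 (ld.MEM/add.ALU) pair
  cy5 -> i7 (beq.BR) no-port BR/MEM
  cy6 -> i8 (ld.MEM) no-port MEM/BR
  cy7 -> i9 (blt.BR) no-port BR/BR
  cy8 -> i10 (bne.BR) no-port BR/MEM
  cy9 -> i11 (st.MEM) tail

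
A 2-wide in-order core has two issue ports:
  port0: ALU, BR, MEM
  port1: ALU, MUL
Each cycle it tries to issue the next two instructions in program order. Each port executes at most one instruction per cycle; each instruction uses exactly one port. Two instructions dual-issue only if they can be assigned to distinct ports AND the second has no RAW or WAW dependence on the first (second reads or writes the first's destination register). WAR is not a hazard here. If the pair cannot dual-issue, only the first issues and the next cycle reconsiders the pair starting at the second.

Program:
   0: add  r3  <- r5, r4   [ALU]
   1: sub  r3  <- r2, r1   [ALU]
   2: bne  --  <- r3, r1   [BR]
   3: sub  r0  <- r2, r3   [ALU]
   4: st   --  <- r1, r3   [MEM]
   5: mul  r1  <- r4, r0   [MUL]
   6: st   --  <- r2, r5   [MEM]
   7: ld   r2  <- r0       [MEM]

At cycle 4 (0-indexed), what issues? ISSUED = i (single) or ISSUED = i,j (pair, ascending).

ISSUED = 6

0. add.ALU @i0  | WAW r3
1. sub.ALU @i1  | RAW r3
2. bne.BR;sub.ALU @i2,i3  | pair
3. st.MEM;mul.MUL @i4,i5  | pair
4. st.MEM @i6  | no-port MEM/MEM
5. ld.MEM @i7  | tail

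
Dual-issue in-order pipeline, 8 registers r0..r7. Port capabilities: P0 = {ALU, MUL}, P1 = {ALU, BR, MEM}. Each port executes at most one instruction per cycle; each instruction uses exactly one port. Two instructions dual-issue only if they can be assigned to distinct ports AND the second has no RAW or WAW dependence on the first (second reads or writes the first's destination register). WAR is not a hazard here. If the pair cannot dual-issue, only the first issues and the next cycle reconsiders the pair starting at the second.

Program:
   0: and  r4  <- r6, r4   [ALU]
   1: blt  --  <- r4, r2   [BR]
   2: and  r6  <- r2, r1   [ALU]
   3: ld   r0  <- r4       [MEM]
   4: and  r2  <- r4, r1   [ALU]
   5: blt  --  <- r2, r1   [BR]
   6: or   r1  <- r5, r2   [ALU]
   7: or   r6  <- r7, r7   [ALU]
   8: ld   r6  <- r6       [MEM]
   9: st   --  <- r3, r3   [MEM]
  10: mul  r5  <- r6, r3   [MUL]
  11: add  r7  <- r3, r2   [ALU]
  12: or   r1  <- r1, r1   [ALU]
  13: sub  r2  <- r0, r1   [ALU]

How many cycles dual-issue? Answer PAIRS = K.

PAIRS = 5

#0 head=0: and i0 RAW r4
#1 head=1: blt/and i1+i2 dual
#2 head=3: ld/and i3+i4 dual
#3 head=5: blt/or i5+i6 dual
#4 head=7: or i7 RAW+WAW r6
#5 head=8: ld i8 no-port MEM/MEM
#6 head=9: st/mul i9+i10 dual
#7 head=11: add/or i11+i12 dual
#8 head=13: sub i13 tail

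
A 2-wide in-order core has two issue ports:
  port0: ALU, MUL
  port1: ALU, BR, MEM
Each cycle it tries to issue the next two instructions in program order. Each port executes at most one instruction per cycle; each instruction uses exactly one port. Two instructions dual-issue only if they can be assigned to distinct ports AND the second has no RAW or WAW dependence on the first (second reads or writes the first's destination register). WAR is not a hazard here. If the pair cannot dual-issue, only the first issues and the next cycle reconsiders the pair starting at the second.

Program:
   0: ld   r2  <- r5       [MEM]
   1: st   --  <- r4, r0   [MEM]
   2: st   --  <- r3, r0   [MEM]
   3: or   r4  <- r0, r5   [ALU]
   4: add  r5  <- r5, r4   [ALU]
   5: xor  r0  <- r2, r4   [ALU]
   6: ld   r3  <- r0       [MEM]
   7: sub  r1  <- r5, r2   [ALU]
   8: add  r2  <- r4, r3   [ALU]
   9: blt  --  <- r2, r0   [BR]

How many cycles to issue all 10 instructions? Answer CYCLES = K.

#0 head=0: ld.MEM i0 no-port MEM/MEM
#1 head=1: st.MEM i1 no-port MEM/MEM
#2 head=2: st.MEM+or.ALU i2,i3 2-wide
#3 head=4: add.ALU+xor.ALU i4,i5 2-wide
#4 head=6: ld.MEM+sub.ALU i6,i7 2-wide
#5 head=8: add.ALU i8 RAW r2
#6 head=9: blt.BR i9 tail

CYCLES = 7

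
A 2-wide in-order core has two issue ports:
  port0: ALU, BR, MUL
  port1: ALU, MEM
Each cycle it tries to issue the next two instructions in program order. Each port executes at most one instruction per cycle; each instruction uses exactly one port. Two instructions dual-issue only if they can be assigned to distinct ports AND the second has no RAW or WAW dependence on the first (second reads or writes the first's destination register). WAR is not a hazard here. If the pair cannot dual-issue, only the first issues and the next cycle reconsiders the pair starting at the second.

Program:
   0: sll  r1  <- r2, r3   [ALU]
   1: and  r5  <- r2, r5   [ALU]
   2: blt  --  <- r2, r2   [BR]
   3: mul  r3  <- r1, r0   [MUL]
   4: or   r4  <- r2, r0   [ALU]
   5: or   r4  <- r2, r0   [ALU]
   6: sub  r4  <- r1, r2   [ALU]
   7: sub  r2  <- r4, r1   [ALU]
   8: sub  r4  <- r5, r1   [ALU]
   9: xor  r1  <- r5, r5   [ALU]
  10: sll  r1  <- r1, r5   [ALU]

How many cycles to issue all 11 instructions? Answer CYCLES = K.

CYCLES = 8

  cy0 -> i0+i1 (sll.ALU;and.ALU) pair
  cy1 -> i2 (blt.BR) no-port BR/MUL
  cy2 -> i3+i4 (mul.MUL;or.ALU) pair
  cy3 -> i5 (or.ALU) WAW r4
  cy4 -> i6 (sub.ALU) RAW r4
  cy5 -> i7+i8 (sub.ALU;sub.ALU) pair
  cy6 -> i9 (xor.ALU) RAW+WAW r1
  cy7 -> i10 (sll.ALU) tail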